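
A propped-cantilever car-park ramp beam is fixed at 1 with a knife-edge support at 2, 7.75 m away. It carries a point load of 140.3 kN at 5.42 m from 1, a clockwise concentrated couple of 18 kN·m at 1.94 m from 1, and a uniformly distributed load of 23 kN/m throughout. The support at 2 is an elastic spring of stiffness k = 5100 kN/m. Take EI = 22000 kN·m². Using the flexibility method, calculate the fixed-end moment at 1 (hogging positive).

M_1 = 358.4 kN·m

Take the reaction at 2 as the redundant and release it; the primary structure is a cantilever fixed at 1.
Deflection at 2 on the released cantilever, summing each load's contribution:
  point load 140.3 at a = 5.42: Pa²(3L − a)/(6EI) = 12248/EI
  clockwise couple 18 at a = 1.94: M₀a(2L − a)/(2EI) = 236.8/EI
  UDL 23: wL⁴/(8EI) = 10372/EI
  δ_0 = 22856/EI
Tip deflection under a unit load at 2: L³/(3EI) = 155.2/EI.
With EI = 22000 kN·m²: δ_0 = 1.0389 m and δ_{22} = 0.007053 m/kN.
Compatibility — the spring shortens by R_2/k under the reaction it provides: δ_0 − R_2·δ_{22} = R_2/k. With 1/k = 0.000196 m/kN, R_2 = δ_0 / (δ_{22} + 1/k) = 1.0389 / (0.007053 + 0.000196) = 143.3 kN.
Moment equilibrium about 1: M_1 = Σ(load moments about 1) − R_2·L = 1469 − 143.3×7.75 = 358.4 kN·m.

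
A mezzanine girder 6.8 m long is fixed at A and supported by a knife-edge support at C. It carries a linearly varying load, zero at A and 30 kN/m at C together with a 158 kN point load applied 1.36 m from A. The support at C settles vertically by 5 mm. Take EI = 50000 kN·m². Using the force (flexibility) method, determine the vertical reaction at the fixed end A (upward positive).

Remove the prop at C; the released (primary) structure is a cantilever built in at A.
Free-end deflection of the primary structure under the applied loading (downward +):
  triangular load, peak 30 at the free end: 11w₀L⁴/(120EI) = 5880/EI
  point load 158 at a = 1.36: Pa²(3L − a)/(6EI) = 927.4/EI
  δ_0 = 6807/EI
Tip deflection under a unit load at C: L³/(3EI) = 104.8/EI.
With EI = 50000 kN·m²: δ_0 = 0.13614 m and δ_{CC} = 0.002096 m/kN.
Compatibility — the beam at C must follow the support down by 0.005 m: δ_0 − R_C·δ_{CC} = 0.005, so R_C = (0.13614 − 0.005)/0.002096 = 62.56 kN.
Vertical equilibrium: R_A = ΣP − R_C = 260 − 62.56 = 197.4 kN.

R_A = 197.4 kN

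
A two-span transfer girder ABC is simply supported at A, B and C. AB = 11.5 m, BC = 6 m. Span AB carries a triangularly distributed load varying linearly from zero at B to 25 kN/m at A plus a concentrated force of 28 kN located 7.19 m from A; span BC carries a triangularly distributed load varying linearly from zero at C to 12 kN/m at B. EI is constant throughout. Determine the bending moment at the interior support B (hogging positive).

Take M_B as the redundant. Released structure: two simple spans AB and BC with a hinge at B.
Discontinuity in slope at B on the released structure — sum the simple-span end rotations:
  span AB: triangular load, peak 25: 7w₀L³/(360EI) = 739.3/EI
  span AB: point load 28 at a = 7.19: Pab(L + a)/(6LEI) = 235/EI
  span BC: triangular load, peak 12: w₀L³/(45EI) = 57.6/EI
  relative rotation θ_0 = (974.3 + 57.6)/EI = 1032/EI
A unit hogging moment at B produces rotation L₁/(3EI) + L₂/(3EI) = 5.833/EI.
Compatibility: M_B·(L₁+L₂)/(3EI) = θ_0, giving M_B = 176.9 kN·m (hogging).

M_B = 176.9 kN·m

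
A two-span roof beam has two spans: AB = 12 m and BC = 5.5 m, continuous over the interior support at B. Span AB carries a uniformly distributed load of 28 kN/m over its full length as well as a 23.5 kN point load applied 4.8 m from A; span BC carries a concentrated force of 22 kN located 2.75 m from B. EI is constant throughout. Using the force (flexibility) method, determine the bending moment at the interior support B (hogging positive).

M_B = 385.2 kN·m

Release continuity at B by inserting a hinge; the redundant is the internal moment M_B. The primary structure is two simply-supported spans AB and BC.
End slopes at the hinge B, treating each span as simply supported:
  span AB: UDL 28: wL³/(24EI) = 2016/EI
  span AB: point load 23.5 at a = 4.8: Pab(L + a)/(6LEI) = 189.5/EI
  span BC: point load 22 at a = 2.75: Pab(L + b)/(6LEI) = 41.59/EI
  relative rotation θ_0 = (2206 + 41.59)/EI = 2247/EI
A unit hogging moment at B produces rotation L₁/(3EI) + L₂/(3EI) = 5.833/EI.
Compatibility: M_B·(L₁+L₂)/(3EI) = θ_0, giving M_B = 385.2 kN·m (hogging).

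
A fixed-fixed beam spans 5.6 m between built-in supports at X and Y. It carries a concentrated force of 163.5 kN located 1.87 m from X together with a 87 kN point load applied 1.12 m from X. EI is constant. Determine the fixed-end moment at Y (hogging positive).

Take the two fixed-end moments M_X, M_Y as redundants; the released structure is the simple span XY.
End rotations of the released simple span under the applied load (×1/EI):
  at X: point load 163.5 at a = 1.87: Pab(L + b)/(6LEI) = 316.7/EI
  at Y: point load 163.5 at a = 1.87: Pab(L + a)/(6LEI) = 253.5/EI
  at X: point load 87 at a = 1.12: Pab(L + b)/(6LEI) = 131/EI
  at Y: point load 87 at a = 1.12: Pab(L + a)/(6LEI) = 87.31/EI
  θ_X0 = 447.6/EI,  θ_Y0 = 340.8/EI
Flexibility coefficients: a unit moment at one end gives L/(3EI) there and L/(6EI) at the far end, so f₁₁ = f₂₂ = 1.867/EI and f₁₂ = f₂₁ = 0.9333/EI.
Compatibility — zero rotation at each built-in end:
  1.867 M_X + 0.9333 M_Y = 447.6
  0.9333 M_X + 1.867 M_Y = 340.8
Solving the pair gives M_X = 198 kN·m and M_Y = 83.59 kN·m (hogging).

M_Y = 83.59 kN·m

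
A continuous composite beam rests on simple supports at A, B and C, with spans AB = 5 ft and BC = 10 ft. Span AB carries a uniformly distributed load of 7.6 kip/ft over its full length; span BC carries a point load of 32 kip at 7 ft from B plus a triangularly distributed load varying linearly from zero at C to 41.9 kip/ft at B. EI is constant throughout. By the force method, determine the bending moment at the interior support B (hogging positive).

M_B = 223.3 kip·ft

Insert a hinge at B; M_B is the redundant, and each span becomes simply supported.
End slopes at the hinge B, treating each span as simply supported:
  span AB: UDL 7.6: wL³/(24EI) = 39.58/EI
  span BC: point load 32 at a = 7: Pab(L + b)/(6LEI) = 145.6/EI
  span BC: triangular load, peak 41.9: w₀L³/(45EI) = 931.1/EI
  relative rotation θ_0 = (39.58 + 1077)/EI = 1116/EI
A unit hogging moment at B produces rotation L₁/(3EI) + L₂/(3EI) = 5/EI.
Slope continuity at B: θ_0 = M_B·5/EI, so M_B = 1116/5 = 223.3 kip·ft (hogging).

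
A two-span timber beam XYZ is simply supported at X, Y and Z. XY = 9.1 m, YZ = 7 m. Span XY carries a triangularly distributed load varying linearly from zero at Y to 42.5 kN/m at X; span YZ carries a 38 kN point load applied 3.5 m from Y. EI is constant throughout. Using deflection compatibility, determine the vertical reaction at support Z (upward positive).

Insert a hinge at Y; M_Y is the redundant, and each span becomes simply supported.
Discontinuity in slope at Y on the released structure — sum the simple-span end rotations:
  span XY: triangular load, peak 42.5: 7w₀L³/(360EI) = 622.7/EI
  span YZ: point load 38 at a = 3.5: Pab(L + b)/(6LEI) = 116.4/EI
  relative rotation θ_0 = (622.7 + 116.4)/EI = 739.1/EI
A unit hogging moment at Y produces rotation L₁/(3EI) + L₂/(3EI) = 5.367/EI.
Compatibility: M_Y·(L₁+L₂)/(3EI) = θ_0, giving M_Y = 137.7 kN·m (hogging).
Span YZ, ΣM about Z: R_Y^{YZ}·7 = 133 + 137.7, so R_Y^{YZ} = 38.67 kN and R_Z = 38 − 38.67 = -0.6748 kN.

R_Z = -0.6748 kN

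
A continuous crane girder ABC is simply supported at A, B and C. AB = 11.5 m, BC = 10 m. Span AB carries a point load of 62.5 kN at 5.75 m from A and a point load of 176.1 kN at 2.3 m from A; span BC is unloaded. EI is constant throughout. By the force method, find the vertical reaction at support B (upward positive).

R_B = 99.39 kN

Release continuity at B by inserting a hinge; the redundant is the internal moment M_B. The primary structure is two simply-supported spans AB and BC.
Rotations at B on the released spans (each span's end-slope, ×1/EI):
  span AB: point load 62.5 at a = 5.75: Pab(L + a)/(6LEI) = 516.6/EI
  span AB: point load 176.1 at a = 2.3: Pab(L + a)/(6LEI) = 745.3/EI
  relative rotation θ_0 = (1262 + 0)/EI = 1262/EI
A unit hogging moment at B produces rotation L₁/(3EI) + L₂/(3EI) = 7.167/EI.
Compatibility: M_B·(L₁+L₂)/(3EI) = θ_0, giving M_B = 176.1 kN·m (hogging).
Span AB, ΣM about A with M_B applied at B: R_B^{AB}·11.5 = 764.4 + 176.1, so R_B^{AB} = 81.78 kN and R_A = 238.6 − 81.78 = 156.8 kN.
Span BC, ΣM about C: R_B^{BC}·10 = 0 + 176.1, so R_B^{BC} = 17.61 kN and R_C = 0 − 17.61 = -17.61 kN.
R_B = 81.78 + 17.61 = 99.39 kN.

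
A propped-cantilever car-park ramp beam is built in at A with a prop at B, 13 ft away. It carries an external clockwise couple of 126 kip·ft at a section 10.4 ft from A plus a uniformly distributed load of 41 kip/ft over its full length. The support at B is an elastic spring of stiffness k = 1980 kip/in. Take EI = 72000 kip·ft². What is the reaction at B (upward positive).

Take the reaction at B as the redundant and release it; the primary structure is a cantilever fixed at A.
Free-end deflection of the primary structure under the applied loading (downward +):
  clockwise couple 126 at a = 10.4: M₀a(2L − a)/(2EI) = 10221/EI
  UDL 41: wL⁴/(8EI) = 146375/EI
  δ_0 = 156596/EI
Flexibility coefficient — unit upward force at B: δ_{BB} = L³/(3EI) = 732.3/EI.
With EI = 72000 kip·ft²: δ_0 = 2.1749 ft and δ_{BB} = 0.010171 ft/kip.
Compatibility — the spring shortens by R_B/k under the reaction it provides: δ_0 − R_B·δ_{BB} = R_B/k. With 1/k = 1/(1980×12) ft/kip = 0.000042 ft/kip, R_B = δ_0 / (δ_{BB} + 1/k) = 2.1749 / (0.010171 + 0.000042) = 213 kip.

R_B = 213 kip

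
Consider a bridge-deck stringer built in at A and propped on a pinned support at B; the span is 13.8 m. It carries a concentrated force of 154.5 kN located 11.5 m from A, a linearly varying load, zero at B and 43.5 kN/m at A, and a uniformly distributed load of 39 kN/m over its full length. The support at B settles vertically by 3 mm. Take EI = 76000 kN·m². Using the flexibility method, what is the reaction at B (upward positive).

R_B = 377.8 kN

Release the roller at B. Primary structure: cantilever fixed at A.
Downward deflection at the released point B due to the loads:
  point load 154.5 at a = 11.5: Pa²(3L − a)/(6EI) = 101823/EI
  triangular load, peak 43.5 at the fixed end: w₀L⁴/(30EI) = 52588/EI
  UDL 39: wL⁴/(8EI) = 176804/EI
  δ_0 = 331214/EI
Flexibility coefficient — unit upward force at B: δ_{BB} = L³/(3EI) = 876/EI.
With EI = 76000 kN·m²: δ_0 = 4.3581 m and δ_{BB} = 0.011527 m/kN.
Compatibility — the beam at B must follow the support down by 0.003 m: δ_0 − R_B·δ_{BB} = 0.003, so R_B = (4.3581 − 0.003)/0.011527 = 377.8 kN.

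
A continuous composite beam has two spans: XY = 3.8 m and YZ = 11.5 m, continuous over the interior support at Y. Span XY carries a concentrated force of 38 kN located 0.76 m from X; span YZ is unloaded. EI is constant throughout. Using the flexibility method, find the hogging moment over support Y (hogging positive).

Take M_Y as the redundant. Released structure: two simple spans XY and YZ with a hinge at Y.
End slopes at the hinge Y, treating each span as simply supported:
  span XY: point load 38 at a = 0.76: Pab(L + a)/(6LEI) = 17.56/EI
  relative rotation θ_0 = (17.56 + 0)/EI = 17.56/EI
A unit hogging moment at Y produces rotation L₁/(3EI) + L₂/(3EI) = 5.1/EI.
Slope continuity at Y: θ_0 = M_Y·5.1/EI, so M_Y = 17.56/5.1 = 3.443 kN·m (hogging).

M_Y = 3.443 kN·m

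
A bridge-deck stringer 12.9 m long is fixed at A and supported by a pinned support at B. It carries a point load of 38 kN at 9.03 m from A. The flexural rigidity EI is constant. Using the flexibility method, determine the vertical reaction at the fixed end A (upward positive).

R_A = 16.59 kN

Remove the prop at B; the released (primary) structure is a cantilever built in at A.
Downward deflection at the released point B due to the loads:
  point load 38 at a = 9.03: Pa²(3L − a)/(6EI) = 15322/EI
Tip deflection under a unit load at B: L³/(3EI) = 715.6/EI.
Compatibility at B: δ_0 − R_B·δ_{BB} = 0, so R_B = 15322/715.6 = 21.41 kN.
Vertical equilibrium: R_A = ΣP − R_B = 38 − 21.41 = 16.59 kN.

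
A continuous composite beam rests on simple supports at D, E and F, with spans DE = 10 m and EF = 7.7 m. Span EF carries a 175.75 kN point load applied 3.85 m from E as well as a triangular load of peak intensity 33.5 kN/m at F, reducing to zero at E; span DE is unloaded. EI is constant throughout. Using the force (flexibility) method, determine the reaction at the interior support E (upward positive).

R_E = 167.8 kN

Insert a hinge at E; M_E is the redundant, and each span becomes simply supported.
End slopes at the hinge E, treating each span as simply supported:
  span EF: point load 175.75 at a = 3.85: Pab(L + b)/(6LEI) = 651.3/EI
  span EF: triangular load, peak 33.5: 7w₀L³/(360EI) = 297.4/EI
  relative rotation θ_0 = (0 + 948.6)/EI = 948.6/EI
A unit hogging moment at E produces rotation L₁/(3EI) + L₂/(3EI) = 5.9/EI.
Compatibility: M_E·(L₁+L₂)/(3EI) = θ_0, giving M_E = 160.8 kN·m (hogging).
Span DE, ΣM about D with M_E applied at E: R_E^{DE}·10 = 0 + 160.8, so R_E^{DE} = 16.08 kN and R_D = 0 − 16.08 = -16.08 kN.
Span EF, ΣM about F: R_E^{EF}·7.7 = 1008 + 160.8, so R_E^{EF} = 151.7 kN and R_F = 304.7 − 151.7 = 153 kN.
R_E = 16.08 + 151.7 = 167.8 kN.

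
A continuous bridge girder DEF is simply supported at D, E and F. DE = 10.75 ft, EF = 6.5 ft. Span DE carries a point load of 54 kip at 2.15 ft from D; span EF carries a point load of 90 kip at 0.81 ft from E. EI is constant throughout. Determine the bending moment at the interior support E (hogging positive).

M_E = 57.28 kip·ft

Release continuity at E by inserting a hinge; the redundant is the internal moment M_E. The primary structure is two simply-supported spans DE and EF.
Discontinuity in slope at E on the released structure — sum the simple-span end rotations:
  span DE: point load 54 at a = 2.15: Pab(L + a)/(6LEI) = 199.7/EI
  span EF: point load 90 at a = 0.81: Pab(L + b)/(6LEI) = 129.7/EI
  relative rotation θ_0 = (199.7 + 129.7)/EI = 329.3/EI
A unit hogging moment at E produces rotation L₁/(3EI) + L₂/(3EI) = 5.75/EI.
Compatibility: M_E·(L₁+L₂)/(3EI) = θ_0, giving M_E = 57.28 kip·ft (hogging).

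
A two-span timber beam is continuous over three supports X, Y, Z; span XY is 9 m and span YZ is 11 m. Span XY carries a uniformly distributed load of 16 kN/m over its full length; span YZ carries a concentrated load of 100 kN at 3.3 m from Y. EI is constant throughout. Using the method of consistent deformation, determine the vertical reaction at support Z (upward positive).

Release continuity at Y by inserting a hinge; the redundant is the internal moment M_Y. The primary structure is two simply-supported spans XY and YZ.
End slopes at the hinge Y, treating each span as simply supported:
  span XY: UDL 16: wL³/(24EI) = 486/EI
  span YZ: point load 100 at a = 3.3: Pab(L + b)/(6LEI) = 720/EI
  relative rotation θ_0 = (486 + 720)/EI = 1206/EI
A unit hogging moment at Y produces rotation L₁/(3EI) + L₂/(3EI) = 6.667/EI.
Compatibility: M_Y·(L₁+L₂)/(3EI) = θ_0, giving M_Y = 180.9 kN·m (hogging).
Span YZ, ΣM about Z: R_Y^{YZ}·11 = 770 + 180.9, so R_Y^{YZ} = 86.44 kN and R_Z = 100 − 86.44 = 13.56 kN.

R_Z = 13.56 kN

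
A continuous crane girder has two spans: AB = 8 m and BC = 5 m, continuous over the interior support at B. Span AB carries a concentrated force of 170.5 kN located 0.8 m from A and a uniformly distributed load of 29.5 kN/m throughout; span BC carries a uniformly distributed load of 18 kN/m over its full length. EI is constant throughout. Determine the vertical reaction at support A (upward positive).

R_A = 245.4 kN

Insert a hinge at B; M_B is the redundant, and each span becomes simply supported.
End slopes at the hinge B, treating each span as simply supported:
  span AB: point load 170.5 at a = 0.8: Pab(L + a)/(6LEI) = 180/EI
  span AB: UDL 29.5: wL³/(24EI) = 629.3/EI
  span BC: UDL 18: wL³/(24EI) = 93.75/EI
  relative rotation θ_0 = (809.4 + 93.75)/EI = 903.1/EI
A unit hogging moment at B produces rotation L₁/(3EI) + L₂/(3EI) = 4.333/EI.
Compatibility: M_B·(L₁+L₂)/(3EI) = θ_0, giving M_B = 208.4 kN·m (hogging).
Span AB, ΣM about A with M_B applied at B: R_B^{AB}·8 = 1080 + 208.4, so R_B^{AB} = 161.1 kN and R_A = 406.5 − 161.1 = 245.4 kN.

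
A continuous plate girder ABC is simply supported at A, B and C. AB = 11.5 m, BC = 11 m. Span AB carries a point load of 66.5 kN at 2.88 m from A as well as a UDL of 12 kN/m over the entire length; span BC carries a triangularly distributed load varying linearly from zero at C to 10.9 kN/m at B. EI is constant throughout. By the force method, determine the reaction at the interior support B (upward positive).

R_B = 159.5 kN

Release continuity at B by inserting a hinge; the redundant is the internal moment M_B. The primary structure is two simply-supported spans AB and BC.
End slopes at the hinge B, treating each span as simply supported:
  span AB: point load 66.5 at a = 2.88: Pab(L + a)/(6LEI) = 344.1/EI
  span AB: UDL 12: wL³/(24EI) = 760.4/EI
  span BC: triangular load, peak 10.9: w₀L³/(45EI) = 322.4/EI
  relative rotation θ_0 = (1104 + 322.4)/EI = 1427/EI
A unit hogging moment at B produces rotation L₁/(3EI) + L₂/(3EI) = 7.5/EI.
Compatibility: M_B·(L₁+L₂)/(3EI) = θ_0, giving M_B = 190.3 kN·m (hogging).
Span AB, ΣM about A with M_B applied at B: R_B^{AB}·11.5 = 985 + 190.3, so R_B^{AB} = 102.2 kN and R_A = 204.5 − 102.2 = 102.3 kN.
Span BC, ΣM about C: R_B^{BC}·11 = 439.6 + 190.3, so R_B^{BC} = 57.26 kN and R_C = 59.95 − 57.26 = 2.688 kN.
R_B = 102.2 + 57.26 = 159.5 kN.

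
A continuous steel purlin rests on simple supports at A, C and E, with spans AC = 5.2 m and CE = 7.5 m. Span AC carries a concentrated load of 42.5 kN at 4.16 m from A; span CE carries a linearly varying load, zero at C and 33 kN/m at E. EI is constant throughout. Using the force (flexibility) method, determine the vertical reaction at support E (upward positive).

Insert a hinge at C; M_C is the redundant, and each span becomes simply supported.
End slopes at the hinge C, treating each span as simply supported:
  span AC: point load 42.5 at a = 4.16: Pab(L + a)/(6LEI) = 55.16/EI
  span CE: triangular load, peak 33: 7w₀L³/(360EI) = 270.7/EI
  relative rotation θ_0 = (55.16 + 270.7)/EI = 325.9/EI
A unit hogging moment at C produces rotation L₁/(3EI) + L₂/(3EI) = 4.233/EI.
Compatibility: M_C·(L₁+L₂)/(3EI) = θ_0, giving M_C = 76.98 kN·m (hogging).
Span CE, ΣM about E: R_C^{CE}·7.5 = 309.4 + 76.98, so R_C^{CE} = 51.51 kN and R_E = 123.8 − 51.51 = 72.24 kN.

R_E = 72.24 kN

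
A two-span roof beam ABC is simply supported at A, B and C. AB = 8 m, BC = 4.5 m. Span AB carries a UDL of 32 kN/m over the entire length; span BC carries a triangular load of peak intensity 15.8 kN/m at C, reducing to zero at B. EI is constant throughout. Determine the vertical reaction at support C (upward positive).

R_C = -14.2 kN

Release continuity at B by inserting a hinge; the redundant is the internal moment M_B. The primary structure is two simply-supported spans AB and BC.
End slopes at the hinge B, treating each span as simply supported:
  span AB: UDL 32: wL³/(24EI) = 682.7/EI
  span BC: triangular load, peak 15.8: 7w₀L³/(360EI) = 28/EI
  relative rotation θ_0 = (682.7 + 28)/EI = 710.7/EI
A unit hogging moment at B produces rotation L₁/(3EI) + L₂/(3EI) = 4.167/EI.
Slope continuity at B: θ_0 = M_B·4.167/EI, so M_B = 710.7/4.167 = 170.6 kN·m (hogging).
Span BC, ΣM about C: R_B^{BC}·4.5 = 53.33 + 170.6, so R_B^{BC} = 49.75 kN and R_C = 35.55 − 49.75 = -14.2 kN.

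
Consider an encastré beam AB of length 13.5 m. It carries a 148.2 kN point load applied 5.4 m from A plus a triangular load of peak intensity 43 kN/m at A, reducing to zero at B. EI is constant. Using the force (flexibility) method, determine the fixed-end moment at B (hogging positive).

Take the two fixed-end moments M_A, M_B as redundants; the released structure is the simple span AB.
Simple-span end rotations at A and B under the given loads:
  at A: point load 148.2 at a = 5.4: Pab(L + b)/(6LEI) = 1729/EI
  at B: point load 148.2 at a = 5.4: Pab(L + a)/(6LEI) = 1513/EI
  at A: triangular load, peak 43: w₀L³/(45EI) = 2351/EI
  at B: triangular load, peak 43: 7w₀L³/(360EI) = 2057/EI
  θ_A0 = 4080/EI,  θ_B0 = 3570/EI
Flexibility coefficients: a unit moment at one end gives L/(3EI) there and L/(6EI) at the far end, so f₁₁ = f₂₂ = 4.5/EI and f₁₂ = f₂₁ = 2.25/EI.
Compatibility — zero rotation at each built-in end:
  4.5 M_A + 2.25 M_B = 4080
  2.25 M_A + 4.5 M_B = 3570
Solving the pair gives M_A = 679.9 kN·m and M_B = 453.3 kN·m (hogging).

M_B = 453.3 kN·m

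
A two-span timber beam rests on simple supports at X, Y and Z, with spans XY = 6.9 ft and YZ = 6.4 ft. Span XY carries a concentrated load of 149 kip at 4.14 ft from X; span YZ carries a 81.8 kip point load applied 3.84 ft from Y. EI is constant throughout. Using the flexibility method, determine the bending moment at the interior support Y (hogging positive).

M_Y = 144.7 kip·ft

Insert a hinge at Y; M_Y is the redundant, and each span becomes simply supported.
Discontinuity in slope at Y on the released structure — sum the simple-span end rotations:
  span XY: point load 149 at a = 4.14: Pab(L + a)/(6LEI) = 454/EI
  span YZ: point load 81.8 at a = 3.84: Pab(L + b)/(6LEI) = 187.6/EI
  relative rotation θ_0 = (454 + 187.6)/EI = 641.6/EI
A unit hogging moment at Y produces rotation L₁/(3EI) + L₂/(3EI) = 4.433/EI.
Compatibility: M_Y·(L₁+L₂)/(3EI) = θ_0, giving M_Y = 144.7 kip·ft (hogging).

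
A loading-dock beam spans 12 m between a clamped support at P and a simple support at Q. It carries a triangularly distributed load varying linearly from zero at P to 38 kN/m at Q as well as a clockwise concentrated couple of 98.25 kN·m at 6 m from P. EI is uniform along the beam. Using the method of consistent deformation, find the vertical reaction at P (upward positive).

Choose R_Q as the redundant. The primary structure is the cantilever fixed at P.
Primary-structure tip deflection at Q by superposition:
  triangular load, peak 38 at the free end: 11w₀L⁴/(120EI) = 72230/EI
  clockwise couple 98.25 at a = 6: M₀a(2L − a)/(2EI) = 5306/EI
  δ_0 = 77536/EI
Tip deflection under a unit load at Q: L³/(3EI) = 576/EI.
Compatibility at Q: δ_0 − R_Q·δ_{QQ} = 0, so R_Q = 77536/576 = 134.6 kN.
Vertical equilibrium: R_P = ΣP − R_Q = 228 − 134.6 = 93.39 kN.

R_P = 93.39 kN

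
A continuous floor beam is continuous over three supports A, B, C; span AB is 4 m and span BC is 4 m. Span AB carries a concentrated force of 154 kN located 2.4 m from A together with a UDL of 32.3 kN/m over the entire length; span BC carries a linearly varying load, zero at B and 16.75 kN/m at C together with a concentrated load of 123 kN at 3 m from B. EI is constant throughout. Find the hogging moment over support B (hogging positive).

Insert a hinge at B; M_B is the redundant, and each span becomes simply supported.
Rotations at B on the released spans (each span's end-slope, ×1/EI):
  span AB: point load 154 at a = 2.4: Pab(L + a)/(6LEI) = 157.7/EI
  span AB: UDL 32.3: wL³/(24EI) = 86.13/EI
  span BC: triangular load, peak 16.75: 7w₀L³/(360EI) = 20.84/EI
  span BC: point load 123 at a = 3: Pab(L + b)/(6LEI) = 76.88/EI
  relative rotation θ_0 = (243.8 + 97.72)/EI = 341.5/EI
A unit hogging moment at B produces rotation L₁/(3EI) + L₂/(3EI) = 2.667/EI.
Compatibility: M_B·(L₁+L₂)/(3EI) = θ_0, giving M_B = 128.1 kN·m (hogging).

M_B = 128.1 kN·m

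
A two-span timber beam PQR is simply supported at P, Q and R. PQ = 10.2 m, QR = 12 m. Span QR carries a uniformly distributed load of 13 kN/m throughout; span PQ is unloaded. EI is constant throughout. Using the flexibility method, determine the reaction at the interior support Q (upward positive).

R_Q = 100.9 kN

Release continuity at Q by inserting a hinge; the redundant is the internal moment M_Q. The primary structure is two simply-supported spans PQ and QR.
Rotations at Q on the released spans (each span's end-slope, ×1/EI):
  span QR: UDL 13: wL³/(24EI) = 936/EI
  relative rotation θ_0 = (0 + 936)/EI = 936/EI
A unit hogging moment at Q produces rotation L₁/(3EI) + L₂/(3EI) = 7.4/EI.
Slope continuity at Q: θ_0 = M_Q·7.4/EI, so M_Q = 936/7.4 = 126.5 kN·m (hogging).
Span PQ, ΣM about P with M_Q applied at Q: R_Q^{PQ}·10.2 = 0 + 126.5, so R_Q^{PQ} = 12.4 kN and R_P = 0 − 12.4 = -12.4 kN.
Span QR, ΣM about R: R_Q^{QR}·12 = 936 + 126.5, so R_Q^{QR} = 88.54 kN and R_R = 156 − 88.54 = 67.46 kN.
R_Q = 12.4 + 88.54 = 100.9 kN.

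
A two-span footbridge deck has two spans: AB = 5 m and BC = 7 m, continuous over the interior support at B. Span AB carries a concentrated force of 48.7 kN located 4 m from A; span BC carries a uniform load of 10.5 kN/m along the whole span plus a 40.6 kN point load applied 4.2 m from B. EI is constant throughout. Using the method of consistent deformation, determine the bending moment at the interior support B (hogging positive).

Insert a hinge at B; M_B is the redundant, and each span becomes simply supported.
Discontinuity in slope at B on the released structure — sum the simple-span end rotations:
  span AB: point load 48.7 at a = 4: Pab(L + a)/(6LEI) = 58.44/EI
  span BC: UDL 10.5: wL³/(24EI) = 150.1/EI
  span BC: point load 40.6 at a = 4.2: Pab(L + b)/(6LEI) = 111.4/EI
  relative rotation θ_0 = (58.44 + 261.5)/EI = 319.9/EI
A unit hogging moment at B produces rotation L₁/(3EI) + L₂/(3EI) = 4/EI.
Slope continuity at B: θ_0 = M_B·4/EI, so M_B = 319.9/4 = 79.98 kN·m (hogging).

M_B = 79.98 kN·m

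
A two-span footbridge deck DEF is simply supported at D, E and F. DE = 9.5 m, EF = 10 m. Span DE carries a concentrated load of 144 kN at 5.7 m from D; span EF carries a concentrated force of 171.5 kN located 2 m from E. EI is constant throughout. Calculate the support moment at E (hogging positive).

Insert a hinge at E; M_E is the redundant, and each span becomes simply supported.
Rotations at E on the released spans (each span's end-slope, ×1/EI):
  span DE: point load 144 at a = 5.7: Pab(L + a)/(6LEI) = 831.7/EI
  span EF: point load 171.5 at a = 2: Pab(L + b)/(6LEI) = 823.2/EI
  relative rotation θ_0 = (831.7 + 823.2)/EI = 1655/EI
A unit hogging moment at E produces rotation L₁/(3EI) + L₂/(3EI) = 6.5/EI.
Slope continuity at E: θ_0 = M_E·6.5/EI, so M_E = 1655/6.5 = 254.6 kN·m (hogging).

M_E = 254.6 kN·m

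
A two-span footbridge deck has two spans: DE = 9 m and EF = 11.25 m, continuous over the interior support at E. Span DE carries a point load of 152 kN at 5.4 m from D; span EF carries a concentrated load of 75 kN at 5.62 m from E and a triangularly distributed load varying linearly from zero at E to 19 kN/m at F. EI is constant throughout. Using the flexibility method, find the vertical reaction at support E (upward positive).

Take M_E as the redundant. Released structure: two simple spans DE and EF with a hinge at E.
End slopes at the hinge E, treating each span as simply supported:
  span DE: point load 152 at a = 5.4: Pab(L + a)/(6LEI) = 788/EI
  span EF: point load 75 at a = 5.62: Pab(L + b)/(6LEI) = 593.4/EI
  span EF: triangular load, peak 19: 7w₀L³/(360EI) = 526/EI
  relative rotation θ_0 = (788 + 1119)/EI = 1907/EI
A unit hogging moment at E produces rotation L₁/(3EI) + L₂/(3EI) = 6.75/EI.
Slope continuity at E: θ_0 = M_E·6.75/EI, so M_E = 1907/6.75 = 282.6 kN·m (hogging).
Span DE, ΣM about D with M_E applied at E: R_E^{DE}·9 = 820.8 + 282.6, so R_E^{DE} = 122.6 kN and R_D = 152 − 122.6 = 29.4 kN.
Span EF, ΣM about F: R_E^{EF}·11.25 = 823 + 282.6, so R_E^{EF} = 98.28 kN and R_F = 181.9 − 98.28 = 83.6 kN.
R_E = 122.6 + 98.28 = 220.9 kN.

R_E = 220.9 kN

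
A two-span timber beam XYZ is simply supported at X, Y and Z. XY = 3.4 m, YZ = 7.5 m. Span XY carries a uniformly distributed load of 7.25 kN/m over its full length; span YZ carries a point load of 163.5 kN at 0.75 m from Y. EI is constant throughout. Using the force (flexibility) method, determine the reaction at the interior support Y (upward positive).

R_Y = 191.7 kN

Take M_Y as the redundant. Released structure: two simple spans XY and YZ with a hinge at Y.
Discontinuity in slope at Y on the released structure — sum the simple-span end rotations:
  span XY: UDL 7.25: wL³/(24EI) = 11.87/EI
  span YZ: point load 163.5 at a = 0.75: Pab(L + b)/(6LEI) = 262.1/EI
  relative rotation θ_0 = (11.87 + 262.1)/EI = 274/EI
A unit hogging moment at Y produces rotation L₁/(3EI) + L₂/(3EI) = 3.633/EI.
Slope continuity at Y: θ_0 = M_Y·3.633/EI, so M_Y = 274/3.633 = 75.41 kN·m (hogging).
Span XY, ΣM about X with M_Y applied at Y: R_Y^{XY}·3.4 = 41.91 + 75.41, so R_Y^{XY} = 34.5 kN and R_X = 24.65 − 34.5 = -9.854 kN.
Span YZ, ΣM about Z: R_Y^{YZ}·7.5 = 1104 + 75.41, so R_Y^{YZ} = 157.2 kN and R_Z = 163.5 − 157.2 = 6.296 kN.
R_Y = 34.5 + 157.2 = 191.7 kN.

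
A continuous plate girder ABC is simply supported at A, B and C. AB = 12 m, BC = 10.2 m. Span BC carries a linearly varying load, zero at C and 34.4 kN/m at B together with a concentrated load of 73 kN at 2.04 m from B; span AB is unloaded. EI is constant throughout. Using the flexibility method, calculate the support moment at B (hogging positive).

Take M_B as the redundant. Released structure: two simple spans AB and BC with a hinge at B.
Discontinuity in slope at B on the released structure — sum the simple-span end rotations:
  span BC: triangular load, peak 34.4: w₀L³/(45EI) = 811.2/EI
  span BC: point load 73 at a = 2.04: Pab(L + b)/(6LEI) = 364.6/EI
  relative rotation θ_0 = (0 + 1176)/EI = 1176/EI
A unit hogging moment at B produces rotation L₁/(3EI) + L₂/(3EI) = 7.4/EI.
Slope continuity at B: θ_0 = M_B·7.4/EI, so M_B = 1176/7.4 = 158.9 kN·m (hogging).

M_B = 158.9 kN·m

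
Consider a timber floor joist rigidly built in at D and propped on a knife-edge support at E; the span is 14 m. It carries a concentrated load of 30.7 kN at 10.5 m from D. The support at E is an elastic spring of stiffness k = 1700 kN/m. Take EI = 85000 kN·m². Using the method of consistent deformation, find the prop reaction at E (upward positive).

R_E = 18.42 kN

Choose R_E as the redundant. The primary structure is the cantilever fixed at D.
Downward deflection at the released point E due to the loads:
  point load 30.7 at a = 10.5: Pa²(3L − a)/(6EI) = 17770/EI
Tip deflection under a unit load at E: L³/(3EI) = 914.7/EI.
With EI = 85000 kN·m²: δ_0 = 0.20905 m and δ_{EE} = 0.010761 m/kN.
Compatibility — the spring shortens by R_E/k under the reaction it provides: δ_0 − R_E·δ_{EE} = R_E/k. With 1/k = 0.000588 m/kN, R_E = δ_0 / (δ_{EE} + 1/k) = 0.20905 / (0.010761 + 0.000588) = 18.42 kN.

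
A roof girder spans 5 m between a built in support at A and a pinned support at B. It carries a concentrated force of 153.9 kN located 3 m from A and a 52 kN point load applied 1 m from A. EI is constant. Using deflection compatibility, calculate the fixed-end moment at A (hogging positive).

Take the reaction at B as the redundant and release it; the primary structure is a cantilever fixed at A.
Primary-structure tip deflection at B by superposition:
  point load 153.9 at a = 3: Pa²(3L − a)/(6EI) = 2770/EI
  point load 52 at a = 1: Pa²(3L − a)/(6EI) = 121.3/EI
  δ_0 = 2892/EI
Flexibility coefficient — unit upward force at B: δ_{BB} = L³/(3EI) = 41.67/EI.
Compatibility at B: δ_0 − R_B·δ_{BB} = 0, so R_B = 2892/41.67 = 69.4 kN.
Moment equilibrium about A: M_A = Σ(load moments about A) − R_B·L = 513.7 − 69.4×5 = 166.7 kN·m.

M_A = 166.7 kN·m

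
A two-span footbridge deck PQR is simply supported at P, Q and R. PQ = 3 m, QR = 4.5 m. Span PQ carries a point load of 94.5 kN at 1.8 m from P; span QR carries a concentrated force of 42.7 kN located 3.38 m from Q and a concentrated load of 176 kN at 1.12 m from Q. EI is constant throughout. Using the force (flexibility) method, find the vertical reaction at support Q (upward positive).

Insert a hinge at Q; M_Q is the redundant, and each span becomes simply supported.
Discontinuity in slope at Q on the released structure — sum the simple-span end rotations:
  span PQ: point load 94.5 at a = 1.8: Pab(L + a)/(6LEI) = 54.43/EI
  span QR: point load 42.7 at a = 3.38: Pab(L + b)/(6LEI) = 33.65/EI
  span QR: point load 176 at a = 1.12: Pab(L + b)/(6LEI) = 194.5/EI
  relative rotation θ_0 = (54.43 + 228.1)/EI = 282.5/EI
A unit hogging moment at Q produces rotation L₁/(3EI) + L₂/(3EI) = 2.5/EI.
Compatibility: M_Q·(L₁+L₂)/(3EI) = θ_0, giving M_Q = 113 kN·m (hogging).
Span PQ, ΣM about P with M_Q applied at Q: R_Q^{PQ}·3 = 170.1 + 113, so R_Q^{PQ} = 94.37 kN and R_P = 94.5 − 94.37 = 0.1295 kN.
Span QR, ΣM about R: R_Q^{QR}·4.5 = 642.7 + 113, so R_Q^{QR} = 167.9 kN and R_R = 218.7 − 167.9 = 50.76 kN.
R_Q = 94.37 + 167.9 = 262.3 kN.

R_Q = 262.3 kN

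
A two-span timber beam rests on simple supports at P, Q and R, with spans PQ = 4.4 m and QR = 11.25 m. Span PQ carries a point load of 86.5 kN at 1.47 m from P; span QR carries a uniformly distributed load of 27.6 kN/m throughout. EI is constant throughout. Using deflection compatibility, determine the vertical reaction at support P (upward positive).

R_P = -17.34 kN

Take M_Q as the redundant. Released structure: two simple spans PQ and QR with a hinge at Q.
Rotations at Q on the released spans (each span's end-slope, ×1/EI):
  span PQ: point load 86.5 at a = 1.47: Pab(L + a)/(6LEI) = 82.84/EI
  span QR: UDL 27.6: wL³/(24EI) = 1637/EI
  relative rotation θ_0 = (82.84 + 1637)/EI = 1720/EI
A unit hogging moment at Q produces rotation L₁/(3EI) + L₂/(3EI) = 5.217/EI.
Slope continuity at Q: θ_0 = M_Q·5.217/EI, so M_Q = 1720/5.217 = 329.8 kN·m (hogging).
Span PQ, ΣM about P with M_Q applied at Q: R_Q^{PQ}·4.4 = 127.2 + 329.8, so R_Q^{PQ} = 103.8 kN and R_P = 86.5 − 103.8 = -17.34 kN.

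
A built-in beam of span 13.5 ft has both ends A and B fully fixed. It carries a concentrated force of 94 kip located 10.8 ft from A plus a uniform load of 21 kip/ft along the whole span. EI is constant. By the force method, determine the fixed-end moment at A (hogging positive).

Release both end moments; the primary structure is a simply-supported span AB with redundants M_A and M_B.
Simple-span end rotations at A and B under the given loads:
  at A: point load 94 at a = 10.8: Pab(L + b)/(6LEI) = 548.2/EI
  at B: point load 94 at a = 10.8: Pab(L + a)/(6LEI) = 822.3/EI
  at A: UDL 21: wL³/(24EI) = 2153/EI
  at B: UDL 21: wL³/(24EI) = 2153/EI
  θ_A0 = 2701/EI,  θ_B0 = 2975/EI
Flexibility coefficients: a unit moment at one end gives L/(3EI) there and L/(6EI) at the far end, so f₁₁ = f₂₂ = 4.5/EI and f₁₂ = f₂₁ = 2.25/EI.
Compatibility — zero rotation at each built-in end:
  4.5 M_A + 2.25 M_B = 2701
  2.25 M_A + 4.5 M_B = 2975
Solving the pair gives M_A = 359.5 kip·ft and M_B = 481.4 kip·ft (hogging).

M_A = 359.5 kip·ft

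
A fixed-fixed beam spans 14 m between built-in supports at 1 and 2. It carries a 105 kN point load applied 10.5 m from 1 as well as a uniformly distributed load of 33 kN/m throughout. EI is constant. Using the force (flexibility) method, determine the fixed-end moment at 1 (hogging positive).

Take the two fixed-end moments M_1, M_2 as redundants; the released structure is the simple span 12.
Simple-span end rotations at 1 and 2 under the given loads:
  at 1: point load 105 at a = 10.5: Pab(L + b)/(6LEI) = 803.9/EI
  at 2: point load 105 at a = 10.5: Pab(L + a)/(6LEI) = 1125/EI
  at 1: UDL 33: wL³/(24EI) = 3773/EI
  at 2: UDL 33: wL³/(24EI) = 3773/EI
  θ_10 = 4577/EI,  θ_20 = 4898/EI
Flexibility coefficients: a unit moment at one end gives L/(3EI) there and L/(6EI) at the far end, so f₁₁ = f₂₂ = 4.667/EI and f₁₂ = f₂₁ = 2.333/EI.
Compatibility — zero rotation at each built-in end:
  4.667 M_1 + 2.333 M_2 = 4577
  2.333 M_1 + 4.667 M_2 = 4898
Solving the pair gives M_1 = 607.9 kN·m and M_2 = 745.7 kN·m (hogging).

M_1 = 607.9 kN·m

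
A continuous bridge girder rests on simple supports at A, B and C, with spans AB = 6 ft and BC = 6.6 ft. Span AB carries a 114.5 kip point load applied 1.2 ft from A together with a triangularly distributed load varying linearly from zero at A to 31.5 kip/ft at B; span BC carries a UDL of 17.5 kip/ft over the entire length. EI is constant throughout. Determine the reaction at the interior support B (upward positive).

R_B = 181 kip

Release continuity at B by inserting a hinge; the redundant is the internal moment M_B. The primary structure is two simply-supported spans AB and BC.
End slopes at the hinge B, treating each span as simply supported:
  span AB: point load 114.5 at a = 1.2: Pab(L + a)/(6LEI) = 131.9/EI
  span AB: triangular load, peak 31.5: w₀L³/(45EI) = 151.2/EI
  span BC: UDL 17.5: wL³/(24EI) = 209.6/EI
  relative rotation θ_0 = (283.1 + 209.6)/EI = 492.7/EI
A unit hogging moment at B produces rotation L₁/(3EI) + L₂/(3EI) = 4.2/EI.
Compatibility: M_B·(L₁+L₂)/(3EI) = θ_0, giving M_B = 117.3 kip·ft (hogging).
Span AB, ΣM about A with M_B applied at B: R_B^{AB}·6 = 515.4 + 117.3, so R_B^{AB} = 105.5 kip and R_A = 209 − 105.5 = 103.5 kip.
Span BC, ΣM about C: R_B^{BC}·6.6 = 381.1 + 117.3, so R_B^{BC} = 75.53 kip and R_C = 115.5 − 75.53 = 39.97 kip.
R_B = 105.5 + 75.53 = 181 kip.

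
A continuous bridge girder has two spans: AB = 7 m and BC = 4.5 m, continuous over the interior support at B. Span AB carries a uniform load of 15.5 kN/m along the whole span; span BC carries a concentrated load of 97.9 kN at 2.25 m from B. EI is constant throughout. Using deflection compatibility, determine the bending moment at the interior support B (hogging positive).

M_B = 90.11 kN·m

Release continuity at B by inserting a hinge; the redundant is the internal moment M_B. The primary structure is two simply-supported spans AB and BC.
End slopes at the hinge B, treating each span as simply supported:
  span AB: UDL 15.5: wL³/(24EI) = 221.5/EI
  span BC: point load 97.9 at a = 2.25: Pab(L + b)/(6LEI) = 123.9/EI
  relative rotation θ_0 = (221.5 + 123.9)/EI = 345.4/EI
A unit hogging moment at B produces rotation L₁/(3EI) + L₂/(3EI) = 3.833/EI.
Compatibility: M_B·(L₁+L₂)/(3EI) = θ_0, giving M_B = 90.11 kN·m (hogging).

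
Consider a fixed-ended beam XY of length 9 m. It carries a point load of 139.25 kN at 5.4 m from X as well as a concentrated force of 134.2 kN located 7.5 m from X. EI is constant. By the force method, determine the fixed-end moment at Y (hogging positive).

M_Y = 320.3 kN·m

Release both end moments; the primary structure is a simply-supported span XY with redundants M_X and M_Y.
Simple-span end rotations at X and Y under the given loads:
  at X: point load 139.25 at a = 5.4: Pab(L + b)/(6LEI) = 631.6/EI
  at Y: point load 139.25 at a = 5.4: Pab(L + a)/(6LEI) = 721.9/EI
  at X: point load 134.2 at a = 7.5: Pab(L + b)/(6LEI) = 293.6/EI
  at Y: point load 134.2 at a = 7.5: Pab(L + a)/(6LEI) = 461.3/EI
  θ_X0 = 925.2/EI,  θ_Y0 = 1183/EI
Flexibility coefficients: a unit moment at one end gives L/(3EI) there and L/(6EI) at the far end, so f₁₁ = f₂₂ = 3/EI and f₁₂ = f₂₁ = 1.5/EI.
Compatibility — zero rotation at each built-in end:
  3 M_X + 1.5 M_Y = 925.2
  1.5 M_X + 3 M_Y = 1183
Solving the pair gives M_X = 148.3 kN·m and M_Y = 320.3 kN·m (hogging).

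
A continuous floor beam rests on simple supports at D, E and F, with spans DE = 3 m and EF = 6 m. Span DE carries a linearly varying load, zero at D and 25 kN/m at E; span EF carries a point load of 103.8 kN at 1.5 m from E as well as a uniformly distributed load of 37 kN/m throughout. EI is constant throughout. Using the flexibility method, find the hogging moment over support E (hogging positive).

Take M_E as the redundant. Released structure: two simple spans DE and EF with a hinge at E.
End slopes at the hinge E, treating each span as simply supported:
  span DE: triangular load, peak 25: w₀L³/(45EI) = 15/EI
  span EF: point load 103.8 at a = 1.5: Pab(L + b)/(6LEI) = 204.4/EI
  span EF: UDL 37: wL³/(24EI) = 333/EI
  relative rotation θ_0 = (15 + 537.4)/EI = 552.4/EI
A unit hogging moment at E produces rotation L₁/(3EI) + L₂/(3EI) = 3/EI.
Slope continuity at E: θ_0 = M_E·3/EI, so M_E = 552.4/3 = 184.1 kN·m (hogging).

M_E = 184.1 kN·m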